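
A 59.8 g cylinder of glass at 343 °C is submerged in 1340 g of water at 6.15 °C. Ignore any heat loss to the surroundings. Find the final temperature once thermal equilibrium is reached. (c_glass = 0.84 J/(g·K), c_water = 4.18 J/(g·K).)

T_f = Σ m_i c_i T_i / Σ m_i c_i:
T_f = (50.23*343 + 5601.2*6.15) / (50.23 + 5601.2)
    = 51677 / 5651.4 ≈ 9.14 °C

T_f ≈ 9.1 °C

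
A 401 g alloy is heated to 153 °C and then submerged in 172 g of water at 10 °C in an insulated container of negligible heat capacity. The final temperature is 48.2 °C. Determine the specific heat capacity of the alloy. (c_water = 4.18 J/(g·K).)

c ≈ 0.654 J/(g·K)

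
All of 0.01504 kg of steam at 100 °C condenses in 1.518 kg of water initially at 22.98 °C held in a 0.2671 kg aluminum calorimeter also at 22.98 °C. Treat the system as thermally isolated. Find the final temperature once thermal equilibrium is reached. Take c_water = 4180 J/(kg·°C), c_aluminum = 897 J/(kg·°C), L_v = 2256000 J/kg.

T_f ≈ 28.8 °C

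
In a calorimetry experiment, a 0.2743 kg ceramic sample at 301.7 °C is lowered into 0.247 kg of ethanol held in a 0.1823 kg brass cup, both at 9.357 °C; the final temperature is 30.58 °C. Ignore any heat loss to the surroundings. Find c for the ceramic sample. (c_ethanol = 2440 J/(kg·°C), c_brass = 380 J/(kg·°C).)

Conservation of energy gives ΣQ = 0:
0.2743×c×(30.58 − 301.7) + 0.247×2440×(30.58 − 9.357) + 0.1823×380×(30.58 − 9.357) = 0
-74.37 c = -14261
c = -14261/-74.37 ≈ 191.8 J/(kg·°C)

c ≈ 192 J/(kg·°C)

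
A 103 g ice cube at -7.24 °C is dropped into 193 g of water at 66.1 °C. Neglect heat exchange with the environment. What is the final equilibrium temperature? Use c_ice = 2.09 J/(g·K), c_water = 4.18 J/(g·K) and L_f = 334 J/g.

Heat gained plus heat lost sum to zero:
warm ice to 0 °C: 103×2.09×(0 − (-7.24)) = 1558.6; latent heat to melt: 103×334 = 34402; warm the meltwater: 430.54 T; water: 806.74(T − 66.1)
1237.3 T = 53326 − 35961 = 17365
T ≈ 14.03 °C (positive, so assuming full melt was valid).

T_f ≈ 14.0 °C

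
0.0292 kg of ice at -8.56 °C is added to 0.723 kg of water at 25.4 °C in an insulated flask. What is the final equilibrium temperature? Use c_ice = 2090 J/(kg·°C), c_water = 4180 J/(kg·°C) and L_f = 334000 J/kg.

Conservation of energy gives ΣQ = 0:
ice -8.56→0 °C: 0.0292·2090·8.56 = 522.4
  fusion: m_ice L_f = 0.0292·334000 = 9752.8
  meltwater 0→T: 0.0292·4180·T = 122.06 T
  water: 3022.1(T − 25.4)
3144.2 T = 76762 − 10275 = 66487
T ≈ 21.15 °C (positive, so assuming full melt was valid).

T_f ≈ 21.1 °C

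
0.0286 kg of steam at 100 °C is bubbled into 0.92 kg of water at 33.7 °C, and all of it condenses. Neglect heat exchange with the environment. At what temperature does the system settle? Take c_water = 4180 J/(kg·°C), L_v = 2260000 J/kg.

T_f ≈ 52.0 °C

Energy balance with sensible and latent terms:
condense steam: −0.0286·2260000 = −64636; condensate cools 100→T: 0.0286·4180·(T − 100) = 119.55(T − 100); water warms: 0.92·4180·(T − 33.7) = 3845.6(T − 33.7)
3965.1 T = 64636 + 11955 + 129597 = 206188
T ≈ 52.00 °C, under the boiling point, so the assumption holds.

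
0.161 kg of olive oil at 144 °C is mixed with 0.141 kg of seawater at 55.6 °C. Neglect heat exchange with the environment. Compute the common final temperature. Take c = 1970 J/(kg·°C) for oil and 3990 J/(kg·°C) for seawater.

Net heat exchanged in the isolated system is zero:
0.161×1970×(T − 144) + 0.141×3990×(T − 55.6) = 0
317.17(T − 144) + 562.59(T − 55.6) = 0
(317.17 + 562.59) T = 317.17×144 + 562.59×55.6
T = 76952 / 879.76 = 87.5 °C

T_f ≈ 87.5 °C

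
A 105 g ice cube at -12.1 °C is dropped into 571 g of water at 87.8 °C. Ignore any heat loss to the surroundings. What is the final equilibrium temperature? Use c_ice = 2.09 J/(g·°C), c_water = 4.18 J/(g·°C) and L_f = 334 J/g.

Sum of m c ΔT and latent-heat terms is zero:
ice -12.1→0 °C: 105×2.09×12.1 = 2655.3
  melt ice: 105×334 = 35070
  meltwater 0→T: 105×4.18×T = 438.9 T
  water: 2386.8(T − 87.8)
2825.7 T = 209559 − 37725 = 171834
T ≈ 60.81 °C. Since T > 0 °C, the all-ice-melts assumption holds.

T_f ≈ 60.8 °C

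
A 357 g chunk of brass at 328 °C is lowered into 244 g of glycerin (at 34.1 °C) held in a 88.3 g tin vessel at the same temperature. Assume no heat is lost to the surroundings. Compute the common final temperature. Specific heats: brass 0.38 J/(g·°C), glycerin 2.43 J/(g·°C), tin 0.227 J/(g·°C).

With ΣQ=0 the equilibrium temperature is the m·c-weighted mean:
T_f = (135.66*328 + 592.92*34.1 + 20.04*34.1) / (135.66 + 592.92 + 20.04)
    = 65399 / 748.62 ≈ 87.36 °C

T_f ≈ 87.4 °C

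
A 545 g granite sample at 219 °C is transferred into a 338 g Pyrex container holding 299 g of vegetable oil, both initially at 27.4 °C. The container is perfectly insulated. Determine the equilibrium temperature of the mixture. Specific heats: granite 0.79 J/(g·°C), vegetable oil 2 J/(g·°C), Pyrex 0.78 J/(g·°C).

T_f ≈ 91.2 °C

With ΣQ=0 the equilibrium temperature is the m·c-weighted mean:
T_f = (430.55·219 + 598·27.4 + 263.64·27.4) / (430.55 + 598 + 263.64)
    = 117899 / 1292.2 ≈ 91.24 °C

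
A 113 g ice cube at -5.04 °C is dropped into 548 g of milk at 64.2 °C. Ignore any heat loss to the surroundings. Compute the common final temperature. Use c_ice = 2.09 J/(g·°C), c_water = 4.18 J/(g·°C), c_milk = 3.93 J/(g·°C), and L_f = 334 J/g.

T_f ≈ 37.8 °C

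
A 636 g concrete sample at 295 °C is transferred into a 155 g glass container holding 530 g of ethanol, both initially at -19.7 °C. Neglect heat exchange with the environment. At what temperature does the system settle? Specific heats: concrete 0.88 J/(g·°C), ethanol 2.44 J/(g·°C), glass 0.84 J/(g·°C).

T_f ≈ 69.1 °C

Heat gained plus heat lost sum to zero:
636*0.88*(T − 295) + 530*2.44*(T − (-19.7)) + 155*0.84*(T − (-19.7)) = 0
559.68(T − 295) + 1293.2(T − (-19.7)) + 130.2(T − (-19.7)) = 0
1983.1 T = 137065
T ≈ 69.12 °C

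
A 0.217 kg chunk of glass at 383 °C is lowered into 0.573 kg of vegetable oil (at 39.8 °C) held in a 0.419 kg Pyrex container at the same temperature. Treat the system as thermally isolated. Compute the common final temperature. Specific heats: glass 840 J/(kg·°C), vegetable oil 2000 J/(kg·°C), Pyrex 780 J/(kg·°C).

T_f ≈ 77.6 °C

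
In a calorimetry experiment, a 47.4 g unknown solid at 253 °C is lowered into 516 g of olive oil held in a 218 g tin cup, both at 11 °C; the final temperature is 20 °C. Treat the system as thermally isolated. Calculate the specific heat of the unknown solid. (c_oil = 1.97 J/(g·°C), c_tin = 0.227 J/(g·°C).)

c ≈ 0.869 J/(g·°C)

Taking heat into each body as positive, Σ m c ΔT = 0:
47.4·c·(20 − 253) + 516·1.97·(20 − 11) + 218·0.227·(20 − 11) = 0
-11044 c = -9594.1
c = -9594.1/-11044 ≈ 0.8687 J/(g·°C)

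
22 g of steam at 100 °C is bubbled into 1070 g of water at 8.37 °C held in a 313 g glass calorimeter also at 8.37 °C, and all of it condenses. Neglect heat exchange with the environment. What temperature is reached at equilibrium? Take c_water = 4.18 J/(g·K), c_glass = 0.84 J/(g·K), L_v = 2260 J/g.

Net heat exchanged in the isolated system is zero:
condense steam: −22·2260 = −49720
  condensed water 100 °C→T: 91.96(T − 100)
  original water: 4472.6(T − 8.37)
  cup: 262.92(T − 8.37)
4827.5 T = 49720 + 9196 + 39636 = 98552
T ≈ 20.41 °C (< 100 °C, so full condensation is consistent).

T_f ≈ 20.4 °C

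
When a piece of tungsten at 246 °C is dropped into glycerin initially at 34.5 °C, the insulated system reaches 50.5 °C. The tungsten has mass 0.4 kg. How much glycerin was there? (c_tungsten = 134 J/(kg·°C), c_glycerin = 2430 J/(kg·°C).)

m ≈ 0.27 kg

Net heat exchanged in the isolated system is zero:
0.4·134·(50.5 − 246) + m·2430·(50.5 − 34.5) = 0
38880 m = 10479
m = 10479/38880 ≈ 0.2695 kg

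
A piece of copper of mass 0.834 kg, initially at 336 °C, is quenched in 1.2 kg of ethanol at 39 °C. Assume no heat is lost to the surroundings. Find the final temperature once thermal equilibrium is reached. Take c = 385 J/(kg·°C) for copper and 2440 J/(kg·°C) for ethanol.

T_f is the heat-capacity-weighted average of the initial temperatures:
T_f = (321.09*336 + 2928*39) / (321.09 + 2928)
    = 222078 / 3249.1 ≈ 68.35 °C

T_f ≈ 68.4 °C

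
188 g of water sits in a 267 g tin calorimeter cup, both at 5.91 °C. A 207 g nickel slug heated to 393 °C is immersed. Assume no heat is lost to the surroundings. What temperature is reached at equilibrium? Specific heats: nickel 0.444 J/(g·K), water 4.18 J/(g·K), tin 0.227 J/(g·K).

T_f ≈ 43.8 °C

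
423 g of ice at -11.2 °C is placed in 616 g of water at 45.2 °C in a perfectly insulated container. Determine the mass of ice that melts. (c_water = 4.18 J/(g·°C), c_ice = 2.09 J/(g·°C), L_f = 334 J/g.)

Cooling the water to 0 °C releases 616·4.18·45.2 = 116385 J.
Warming the ice to 0 °C takes 423·2.09·11.2 = 9901.6 J, leaving 106483 J for melting.
Fully melting the ice requires m_ice L_f = 423·334 = 141282 J.
Since 106483 < 141282 J, not all the ice melts; equilibrium is at 0 °C.
Mass melted = 106483/334 ≈ 318.8 g.

m_melted ≈ 319 g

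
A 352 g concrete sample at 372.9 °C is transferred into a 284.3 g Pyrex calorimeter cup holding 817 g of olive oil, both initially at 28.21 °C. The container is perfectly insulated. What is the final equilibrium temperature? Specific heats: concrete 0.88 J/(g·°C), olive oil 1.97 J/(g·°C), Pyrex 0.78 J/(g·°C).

Net heat exchanged in the isolated system is zero:
352*0.88*(T − 372.9) + 817*1.97*(T − 28.21) + 284.3*0.78*(T − 28.21) = 0
309.76(T − 372.9) + 1609.5(T − 28.21) + 221.75(T − 28.21) = 0
2141 T = 167169
T ≈ 78.08 °C

T_f ≈ 78.1 °C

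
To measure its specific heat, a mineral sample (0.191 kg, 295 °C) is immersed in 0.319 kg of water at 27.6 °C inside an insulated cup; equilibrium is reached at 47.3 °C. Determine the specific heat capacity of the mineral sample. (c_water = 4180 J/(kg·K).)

c ≈ 555 J/(kg·K)

m_s c (T_s − T_f) = m_water c_water (T_f − T_0):
0.191·c·(295 − 47.3) = 0.319·4180·(47.3 − 27.6)
47.31 c = 26268  ⇒  c ≈ 555.2 J/(kg·K)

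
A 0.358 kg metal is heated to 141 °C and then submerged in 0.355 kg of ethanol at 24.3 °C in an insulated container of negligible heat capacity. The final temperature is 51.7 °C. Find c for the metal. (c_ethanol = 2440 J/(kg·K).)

Let T be the final temperature. ΣQ_i = 0:
0.358·c·(51.7 − 141) + 0.355·2440·(51.7 − 24.3) = 0
-31.97 c = -23734
c = -23734/-31.97 ≈ 742.4 J/(kg·K)

c ≈ 742 J/(kg·K)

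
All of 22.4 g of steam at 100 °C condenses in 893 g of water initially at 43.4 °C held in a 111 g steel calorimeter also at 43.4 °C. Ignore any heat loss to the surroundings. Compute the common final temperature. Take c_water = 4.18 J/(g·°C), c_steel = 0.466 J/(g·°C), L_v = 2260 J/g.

T_f ≈ 57.8 °C

Conservation of energy gives ΣQ = 0:
condense steam: −22.4×2260 = −50624; condensed water 100 °C→T: 93.63(T − 100); water warms: 893×4.18×(T − 43.4) = 3732.7(T − 43.4); steel cup: 111×0.466×(T − 43.4) = 51.73(T − 43.4)
3878.1 T = 50624 + 9363.2 + 164246 = 224233
T ≈ 57.82 °C — below 100 °C, confirming all the steam condensed.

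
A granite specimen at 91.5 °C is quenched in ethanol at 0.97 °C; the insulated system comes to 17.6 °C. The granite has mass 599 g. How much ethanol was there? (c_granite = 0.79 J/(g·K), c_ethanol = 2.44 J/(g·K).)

m ≈ 862 g

Heat lost by the granite = heat gained by the ethanol:
599·0.79·(91.5 − 17.6) = m·2.44·(17.6 − 0.97)
40.58 m = 34970  ⇒  m ≈ 861.8 g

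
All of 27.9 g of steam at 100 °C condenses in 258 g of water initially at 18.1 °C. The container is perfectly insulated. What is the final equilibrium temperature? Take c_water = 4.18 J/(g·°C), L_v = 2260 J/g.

T_f ≈ 78.9 °C

Net heat exchanged in the isolated system is zero:
latent heat released on condensation: 27.9×2260 = 63054; condensate cools 100→T: 27.9×4.18×(T − 100) = 116.62(T − 100); water warms: 258×4.18×(T − 18.1) = 1078.4(T − 18.1)
1195.1 T = 63054 + 11662 + 19520 = 94236
T ≈ 78.85 °C (< 100 °C, so full condensation is consistent).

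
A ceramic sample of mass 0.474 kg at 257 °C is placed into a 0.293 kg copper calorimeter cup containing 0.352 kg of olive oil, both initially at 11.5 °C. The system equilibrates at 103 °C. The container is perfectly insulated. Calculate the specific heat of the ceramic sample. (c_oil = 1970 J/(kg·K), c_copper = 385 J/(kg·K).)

Net heat exchanged in the isolated system is zero:
0.474×c×(103 − 257) + 0.352×1970×(103 − 11.5) + 0.293×385×(103 − 11.5) = 0
-73 c = -73771
c = -73771/-73 ≈ 1011 J/(kg·K)

c ≈ 1010 J/(kg·K)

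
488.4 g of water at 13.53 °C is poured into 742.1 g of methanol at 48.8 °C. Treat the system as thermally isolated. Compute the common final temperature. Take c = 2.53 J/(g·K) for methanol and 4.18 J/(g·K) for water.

T_f ≈ 30.4 °C

Energy conservation, ΣQ = 0:
742.1·2.53·(T − 48.8) + 488.4·4.18·(T − 13.53) = 0
1877.5(T − 48.8) + 2041.5(T − 13.53) = 0
3919 T = 119244
T = 119244 / 3919 = 30.4 °C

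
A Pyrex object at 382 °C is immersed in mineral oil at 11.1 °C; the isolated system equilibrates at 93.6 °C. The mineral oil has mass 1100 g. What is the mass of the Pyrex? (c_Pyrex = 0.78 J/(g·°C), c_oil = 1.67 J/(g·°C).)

m ≈ 674 g

Heat lost by the Pyrex = heat gained by the oil:
m×0.78×(382 − 93.6) = 1100×1.67×(93.6 − 11.1)
224.95 m = 151552  ⇒  m ≈ 673.7 g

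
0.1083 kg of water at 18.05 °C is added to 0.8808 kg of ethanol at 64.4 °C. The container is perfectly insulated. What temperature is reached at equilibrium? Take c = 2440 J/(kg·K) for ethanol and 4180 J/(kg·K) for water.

Heat lost by the ethanol equals heat gained by the water:
0.8808·2440·(64.4 − T) = 0.1083·4180·(T − 18.05)
2149.2(64.4 − T) = 452.69(T − 18.05)
2601.8 T = 146577  ⇒  T ≈ 56.34 °C

T_f ≈ 56.3 °C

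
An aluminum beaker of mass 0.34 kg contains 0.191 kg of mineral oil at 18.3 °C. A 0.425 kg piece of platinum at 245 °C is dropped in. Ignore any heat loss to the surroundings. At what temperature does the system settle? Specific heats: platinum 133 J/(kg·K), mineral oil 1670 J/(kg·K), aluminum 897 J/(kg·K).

T_f ≈ 37.1 °C

Taking heat into each body as positive, Σ m c ΔT = 0:
0.425·133·(T − 245) + 0.191·1670·(T − 18.3) + 0.34·897·(T − 18.3) = 0
680.48 T = 25267
T = 25267/680.48 ≈ 37.13 °C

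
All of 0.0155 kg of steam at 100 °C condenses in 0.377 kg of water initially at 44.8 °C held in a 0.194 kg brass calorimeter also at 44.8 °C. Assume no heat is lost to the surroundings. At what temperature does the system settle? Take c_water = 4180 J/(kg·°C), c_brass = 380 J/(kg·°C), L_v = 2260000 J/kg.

T_f ≈ 67.3 °C

Energy conservation, ΣQ = 0:
condense steam: −0.0155×2260000 = −35030; condensed water 100 °C→T: 64.79(T − 100); original water: 1575.9(T − 44.8); cup: 73.72(T − 44.8)
1714.4 T = 35030 + 6479 + 73901 = 115410
T ≈ 67.32 °C — below 100 °C, confirming all the steam condensed.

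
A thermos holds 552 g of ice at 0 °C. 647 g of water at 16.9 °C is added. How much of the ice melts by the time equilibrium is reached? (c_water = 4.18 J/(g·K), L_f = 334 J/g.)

Heat available from the water dropping to 0 °C: 647·4.18·16.9 = 45705 J.
Melting all 552 g of ice would need 552·334 = 184368 J.
45705 J < 184368 J, so only part of the ice melts and the system sits at 0 °C.
Mass melted = 45705/334 ≈ 136.8 g.

m_melted ≈ 137 g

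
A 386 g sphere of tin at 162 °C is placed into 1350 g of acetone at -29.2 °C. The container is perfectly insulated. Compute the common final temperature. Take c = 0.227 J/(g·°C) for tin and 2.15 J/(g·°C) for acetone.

T_f ≈ -23.6 °C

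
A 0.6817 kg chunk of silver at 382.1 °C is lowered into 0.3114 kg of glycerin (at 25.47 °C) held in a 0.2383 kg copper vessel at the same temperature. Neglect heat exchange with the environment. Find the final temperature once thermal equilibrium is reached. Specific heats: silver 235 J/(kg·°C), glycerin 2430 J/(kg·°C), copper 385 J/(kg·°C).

T_f ≈ 82.1 °C

T_f = Σ m_i c_i T_i / Σ m_i c_i:
T_f = (160.2×382.1 + 756.7×25.47 + 91.75×25.47) / (160.2 + 756.7 + 91.75)
    = 82822 / 1008.6 ≈ 82.11 °C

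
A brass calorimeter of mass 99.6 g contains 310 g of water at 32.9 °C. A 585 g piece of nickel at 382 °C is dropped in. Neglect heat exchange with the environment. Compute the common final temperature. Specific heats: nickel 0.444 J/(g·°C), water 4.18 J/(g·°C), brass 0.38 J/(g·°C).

T_f ≈ 89.8 °C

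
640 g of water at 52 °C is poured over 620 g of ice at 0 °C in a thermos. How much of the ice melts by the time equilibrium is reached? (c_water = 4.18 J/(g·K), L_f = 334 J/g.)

Heat available from the water dropping to 0 °C: 640·4.18·52 = 139110 J.
To melt every bit of ice: 620·334 = 207080 J.
139110 J < 207080 J, so only part of the ice melts and the system sits at 0 °C.
m_melted·334 = 139110  ⇒  m_melted ≈ 416.5 g.

m_melted ≈ 416 g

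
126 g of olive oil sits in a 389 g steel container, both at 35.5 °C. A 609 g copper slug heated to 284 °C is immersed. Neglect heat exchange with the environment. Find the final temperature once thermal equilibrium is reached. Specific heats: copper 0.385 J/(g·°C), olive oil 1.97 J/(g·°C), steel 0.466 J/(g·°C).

Energy conservation, ΣQ = 0:
609·0.385·(T − 284) + 126·1.97·(T − 35.5) + 389·0.466·(T − 35.5) = 0
234.47(T − 284) + 248.22(T − 35.5) + 181.27(T − 35.5) = 0
663.96 T = 81835
T ≈ 123.25 °C

T_f ≈ 123.3 °C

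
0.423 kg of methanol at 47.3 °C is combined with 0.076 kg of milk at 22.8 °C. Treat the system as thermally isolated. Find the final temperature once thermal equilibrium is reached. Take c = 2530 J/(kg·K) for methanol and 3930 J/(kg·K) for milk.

T_f ≈ 42.0 °C

T_f = Σ m_i c_i T_i / Σ m_i c_i:
T_f = (1070.2×47.3 + 298.68×22.8) / (1070.2 + 298.68)
    = 57430 / 1368.9 ≈ 41.95 °C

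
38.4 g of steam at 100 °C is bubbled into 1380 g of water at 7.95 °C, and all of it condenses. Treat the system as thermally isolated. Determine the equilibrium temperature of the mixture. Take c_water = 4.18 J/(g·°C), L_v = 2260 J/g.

T_f ≈ 25.1 °C

Net heat exchanged in the isolated system is zero:
steam→water at 100 °C releases m L_v = 38.4×2260 = 86784
  condensate cools 100→T: 38.4×4.18×(T − 100) = 160.51(T − 100)
  original water: 5768.4(T − 7.95)
5928.9 T = 86784 + 16051 + 45859 = 148694
T ≈ 25.08 °C — below 100 °C, confirming all the steam condensed.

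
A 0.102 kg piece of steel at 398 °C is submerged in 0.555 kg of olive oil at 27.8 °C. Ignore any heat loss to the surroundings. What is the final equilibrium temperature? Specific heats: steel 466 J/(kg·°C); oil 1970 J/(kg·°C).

Set heat shed by the hot body equal to heat absorbed by the cold body:
0.102×466×(398 − T) = 0.555×1970×(T − 27.8)
47.53(398 − T) = 1093.4(T − 27.8)
1140.9 T = 49313  ⇒  T ≈ 43.22 °C

T_f ≈ 43.2 °C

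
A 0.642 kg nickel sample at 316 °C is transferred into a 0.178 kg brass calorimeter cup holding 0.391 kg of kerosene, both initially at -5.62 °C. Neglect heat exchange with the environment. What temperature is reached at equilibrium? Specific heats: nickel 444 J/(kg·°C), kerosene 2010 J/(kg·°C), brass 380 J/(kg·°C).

Let T be the final temperature. ΣQ_i = 0:
0.642*444*(T − 316) + 0.391*2010*(T − (-5.62)) + 0.178*380*(T − (-5.62)) = 0
285.05(T − 316) + 785.91(T − (-5.62)) + 67.64(T − (-5.62)) = 0
(285.05 + 785.91 + 67.64) T = 285.05*316 + 785.91*(-5.62) + 67.64*(-5.62)
T = 85278 / 1138.6 = 74.9 °C

T_f ≈ 74.9 °C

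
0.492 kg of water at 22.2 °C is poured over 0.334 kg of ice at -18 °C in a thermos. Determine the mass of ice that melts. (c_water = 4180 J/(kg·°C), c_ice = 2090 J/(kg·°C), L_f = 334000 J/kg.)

m_melted ≈ 0.0991 kg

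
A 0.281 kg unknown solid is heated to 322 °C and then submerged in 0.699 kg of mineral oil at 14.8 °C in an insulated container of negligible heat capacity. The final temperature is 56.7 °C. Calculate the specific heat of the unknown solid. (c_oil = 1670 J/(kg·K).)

c ≈ 656 J/(kg·K)

Heat lost by the unknown solid = heat gained by the oil:
0.281·c·(322 − 56.7) = 0.699·1670·(56.7 − 14.8)
74.55 c = 48911  ⇒  c ≈ 656.1 J/(kg·K)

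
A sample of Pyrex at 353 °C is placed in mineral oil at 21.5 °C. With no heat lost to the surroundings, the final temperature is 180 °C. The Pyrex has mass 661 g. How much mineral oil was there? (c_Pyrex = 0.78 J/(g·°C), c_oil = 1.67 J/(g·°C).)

Heat lost by the Pyrex = heat gained by the oil:
661·0.78·(353 − 180) = m·1.67·(180 − 21.5)
264.69 m = 89195  ⇒  m ≈ 337 g

m ≈ 337 g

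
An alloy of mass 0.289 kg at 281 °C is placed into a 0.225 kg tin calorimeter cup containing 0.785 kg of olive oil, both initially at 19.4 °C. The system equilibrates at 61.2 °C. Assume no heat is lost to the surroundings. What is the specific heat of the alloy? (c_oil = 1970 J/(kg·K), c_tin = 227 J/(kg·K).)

c ≈ 1050 J/(kg·K)

Let T be the final temperature. ΣQ_i = 0:
0.289×c×(61.2 − 281) + 0.785×1970×(61.2 − 19.4) + 0.225×227×(61.2 − 19.4) = 0
-63.52 c = -66777
c = -66777/-63.52 ≈ 1051 J/(kg·K)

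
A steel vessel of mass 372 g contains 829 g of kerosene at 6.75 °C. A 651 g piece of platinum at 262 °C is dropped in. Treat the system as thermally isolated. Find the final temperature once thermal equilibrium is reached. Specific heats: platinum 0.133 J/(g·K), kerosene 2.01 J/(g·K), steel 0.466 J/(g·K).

T_f ≈ 18.2 °C

With ΣQ=0 the equilibrium temperature is the m·c-weighted mean:
T_f = (86.58·262 + 1666.3·6.75 + 173.35·6.75) / (86.58 + 1666.3 + 173.35)
    = 35102 / 1926.2 ≈ 18.22 °C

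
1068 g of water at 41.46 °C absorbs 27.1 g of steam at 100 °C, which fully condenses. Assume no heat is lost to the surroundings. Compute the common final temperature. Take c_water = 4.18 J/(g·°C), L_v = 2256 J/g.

T_f ≈ 56.3 °C

Net heat exchanged in the isolated system is zero:
latent heat released on condensation: 27.1×2256 = 61138; condensate cools 100→T: 27.1×4.18×(T − 100) = 113.28(T − 100); water warms: 1068×4.18×(T − 41.46) = 4464.2(T − 41.46)
4577.5 T = 61138 + 11328 + 185087 = 257553
T ≈ 56.26 °C — below 100 °C, confirming all the steam condensed.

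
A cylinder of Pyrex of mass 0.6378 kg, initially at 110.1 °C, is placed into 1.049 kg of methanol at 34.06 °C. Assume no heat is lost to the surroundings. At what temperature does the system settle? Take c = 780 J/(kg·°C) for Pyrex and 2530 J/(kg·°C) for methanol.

|Q_Pyrex| = |Q_methanol|:
0.6378·780·(110.1 − T) = 1.049·2530·(T − 34.06)
497.48(110.1 − T) = 2654(T − 34.06)
3151.5 T = 145167  ⇒  T ≈ 46.06 °C

T_f ≈ 46.1 °C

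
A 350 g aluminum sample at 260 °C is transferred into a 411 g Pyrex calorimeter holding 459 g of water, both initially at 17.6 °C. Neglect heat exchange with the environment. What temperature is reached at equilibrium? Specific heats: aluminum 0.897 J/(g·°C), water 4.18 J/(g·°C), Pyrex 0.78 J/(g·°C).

T_f ≈ 47.4 °C

Net heat exchanged in the isolated system is zero:
350×0.897×(T − 260) + 459×4.18×(T − 17.6) + 411×0.78×(T − 17.6) = 0
313.95(T − 260) + 1918.6(T − 17.6) + 320.58(T − 17.6) = 0
(313.95 + 1918.6 + 320.58) T = 313.95×260 + 1918.6×17.6 + 320.58×17.6
T = 121037/2553.1 ≈ 47.41 °C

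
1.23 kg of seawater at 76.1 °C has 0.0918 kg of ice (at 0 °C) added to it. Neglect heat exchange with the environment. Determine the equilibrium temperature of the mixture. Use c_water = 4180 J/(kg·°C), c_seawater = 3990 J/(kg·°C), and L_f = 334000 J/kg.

T_f ≈ 64.8 °C

Conservation of energy gives ΣQ = 0:
melt ice: 0.0918·334000 = 30661; meltwater 0→T: 0.0918·4180·T = 383.72 T; seawater: 4907.7(T − 76.1)
5291.4 T = 373476 − 30661 = 342815
T ≈ 64.79 °C (positive, so assuming full melt was valid).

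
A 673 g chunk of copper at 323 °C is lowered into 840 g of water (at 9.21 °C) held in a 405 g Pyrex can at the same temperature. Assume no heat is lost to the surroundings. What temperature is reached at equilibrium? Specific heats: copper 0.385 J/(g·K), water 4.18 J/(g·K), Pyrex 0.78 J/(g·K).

T_f ≈ 29.1 °C

T_f = Σ m_i c_i T_i / Σ m_i c_i:
T_f = (259.11*323 + 3511.2*9.21 + 315.9*9.21) / (259.11 + 3511.2 + 315.9)
    = 118939 / 4086.2 ≈ 29.11 °C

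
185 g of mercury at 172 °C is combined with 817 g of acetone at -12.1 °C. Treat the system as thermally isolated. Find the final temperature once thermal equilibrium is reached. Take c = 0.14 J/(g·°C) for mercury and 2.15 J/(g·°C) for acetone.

T_f ≈ -9.4 °C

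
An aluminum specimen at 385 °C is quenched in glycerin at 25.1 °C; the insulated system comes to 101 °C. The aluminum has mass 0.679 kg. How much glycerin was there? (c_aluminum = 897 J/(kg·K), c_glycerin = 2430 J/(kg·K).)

m ≈ 0.938 kg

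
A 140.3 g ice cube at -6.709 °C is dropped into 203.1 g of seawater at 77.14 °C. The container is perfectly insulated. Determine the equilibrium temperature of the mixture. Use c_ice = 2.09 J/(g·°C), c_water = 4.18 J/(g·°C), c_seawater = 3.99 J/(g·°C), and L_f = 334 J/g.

T_f ≈ 9.8 °C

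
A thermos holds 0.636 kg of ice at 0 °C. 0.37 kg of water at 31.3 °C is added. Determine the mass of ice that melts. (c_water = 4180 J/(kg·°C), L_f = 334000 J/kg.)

m_melted ≈ 0.145 kg

Water can give up m c ΔT = 0.37×4180×31.3 = 48409 J before reaching 0 °C.
To melt every bit of ice: 0.636×334000 = 212424 J.
Since 48409 < 212424 J, not all the ice melts; equilibrium is at 0 °C.
Mass melted = 48409/334000 ≈ 0.1449 kg.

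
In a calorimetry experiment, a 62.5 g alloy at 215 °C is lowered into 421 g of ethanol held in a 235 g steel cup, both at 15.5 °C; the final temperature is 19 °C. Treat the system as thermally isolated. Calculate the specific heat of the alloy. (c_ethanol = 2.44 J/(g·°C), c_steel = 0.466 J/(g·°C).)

c ≈ 0.325 J/(g·°C)

Energy conservation, ΣQ = 0:
62.5×c×(19 − 215) + 421×2.44×(19 − 15.5) + 235×0.466×(19 − 15.5) = 0
-12250 c = -3978.6
c = -3978.6/-12250 ≈ 0.3248 J/(g·°C)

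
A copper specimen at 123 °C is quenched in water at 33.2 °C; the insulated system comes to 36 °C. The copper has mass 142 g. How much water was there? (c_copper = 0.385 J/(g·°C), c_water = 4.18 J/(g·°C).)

m ≈ 406 g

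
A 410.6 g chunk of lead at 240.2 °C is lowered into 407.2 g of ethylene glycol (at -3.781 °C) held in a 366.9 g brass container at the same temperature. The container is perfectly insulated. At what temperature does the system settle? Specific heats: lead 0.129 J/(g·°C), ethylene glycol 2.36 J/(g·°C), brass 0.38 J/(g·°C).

T_f ≈ 7.4 °C

Let T be the final temperature. ΣQ_i = 0:
410.6*0.129*(T − 240.2) + 407.2*2.36*(T − (-3.781)) + 366.9*0.38*(T − (-3.781)) = 0
1153.4 T = 8562.1
T = 8562.1/1153.4 ≈ 7.42 °C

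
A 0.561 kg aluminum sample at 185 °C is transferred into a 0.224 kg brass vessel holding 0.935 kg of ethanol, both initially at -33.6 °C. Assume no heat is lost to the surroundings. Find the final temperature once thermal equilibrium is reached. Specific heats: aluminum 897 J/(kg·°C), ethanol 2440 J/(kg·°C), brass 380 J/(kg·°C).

T_f = Σ m_i c_i T_i / Σ m_i c_i:
T_f = (503.22×185 + 2281.4×(-33.6) + 85.12×(-33.6)) / (503.22 + 2281.4 + 85.12)
    = 13580 / 2869.7 ≈ 4.73 °C

T_f ≈ 4.7 °C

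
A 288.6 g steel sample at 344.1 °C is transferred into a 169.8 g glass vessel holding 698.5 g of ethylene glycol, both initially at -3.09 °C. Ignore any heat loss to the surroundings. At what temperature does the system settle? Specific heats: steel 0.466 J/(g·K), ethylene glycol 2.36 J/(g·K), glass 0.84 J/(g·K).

T_f ≈ 21.2 °C

Net heat exchanged in the isolated system is zero:
288.6×0.466×(T − 344.1) + 698.5×2.36×(T − (-3.09)) + 169.8×0.84×(T − (-3.09)) = 0
1925.6 T = 40743
T ≈ 21.16 °C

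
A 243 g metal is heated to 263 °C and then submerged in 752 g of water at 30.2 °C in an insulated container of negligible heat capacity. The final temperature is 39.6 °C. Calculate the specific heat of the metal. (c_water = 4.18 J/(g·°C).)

m_s c (T_s − T_f) = m_water c_water (T_f − T_0):
243×c×(263 − 39.6) = 752×4.18×(39.6 − 30.2)
54286 c = 29548  ⇒  c ≈ 0.5443 J/(g·°C)

c ≈ 0.544 J/(g·°C)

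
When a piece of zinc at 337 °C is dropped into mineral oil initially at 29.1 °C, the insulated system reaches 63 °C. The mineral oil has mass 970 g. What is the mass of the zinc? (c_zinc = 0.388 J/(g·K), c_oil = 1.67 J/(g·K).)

m ≈ 517 g

Net heat exchanged in the isolated system is zero:
m·0.388·(63 − 337) + 970·1.67·(63 − 29.1) = 0
-106.31 m = -54915
m = -54915/-106.31 ≈ 516.5 g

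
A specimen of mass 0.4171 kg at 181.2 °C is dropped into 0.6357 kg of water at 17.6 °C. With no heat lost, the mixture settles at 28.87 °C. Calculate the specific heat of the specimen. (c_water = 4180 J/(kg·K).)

m_s c (T_s − T_f) = m_water c_water (T_f − T_0):
0.4171·c·(181.2 − 28.87) = 0.6357·4180·(28.87 − 17.6)
63.54 c = 29947  ⇒  c ≈ 471.3 J/(kg·K)

c ≈ 471 J/(kg·K)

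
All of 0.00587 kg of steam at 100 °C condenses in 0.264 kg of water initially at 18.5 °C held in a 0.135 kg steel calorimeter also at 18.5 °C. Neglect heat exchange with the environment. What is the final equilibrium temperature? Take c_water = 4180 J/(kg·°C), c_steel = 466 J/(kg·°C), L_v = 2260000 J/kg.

T_f ≈ 31.3 °C

Taking heat into each body as positive, Σ m c ΔT = 0:
latent heat released on condensation: 0.00587×2260000 = 13266; condensed water 100 °C→T: 24.54(T − 100); original water: 1103.5(T − 18.5); cup: 62.91(T − 18.5)
1191 T = 13266 + 2453.7 + 21579 = 37299
T ≈ 31.32 °C — below 100 °C, confirming all the steam condensed.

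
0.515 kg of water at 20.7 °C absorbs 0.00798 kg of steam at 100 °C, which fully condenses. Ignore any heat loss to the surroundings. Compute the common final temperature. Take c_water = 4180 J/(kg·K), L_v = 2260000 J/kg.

Energy conservation, ΣQ = 0:
condense steam: −0.00798×2260000 = −18035
  condensate cools 100→T: 0.00798×4180×(T − 100) = 33.36(T − 100)
  original water: 2152.7(T − 20.7)
2186.1 T = 18035 + 3335.6 + 44561 = 65931
T ≈ 30.16 °C — below 100 °C, confirming all the steam condensed.

T_f ≈ 30.2 °C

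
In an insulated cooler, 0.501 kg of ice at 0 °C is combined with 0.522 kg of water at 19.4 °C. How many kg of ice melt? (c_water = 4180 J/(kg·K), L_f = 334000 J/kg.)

Cooling the water to 0 °C releases 0.522×4180×19.4 = 42330 J.
To melt every bit of ice: 0.501×334000 = 167334 J.
That's not enough to melt it all — equilibrium is at 0 °C with ice remaining.
m_melt = 42330 / L_f = 0.1267 kg.

m_melted ≈ 0.127 kg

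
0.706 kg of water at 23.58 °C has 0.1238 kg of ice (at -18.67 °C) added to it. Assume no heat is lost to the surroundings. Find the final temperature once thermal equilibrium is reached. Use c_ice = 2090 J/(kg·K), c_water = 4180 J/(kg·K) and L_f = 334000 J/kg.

T_f ≈ 6.7 °C

Sum of m c ΔT and latent-heat terms is zero:
warm ice to 0 °C: 0.1238×2090×(0 − (-18.67)) = 4830.7
  latent heat to melt: 0.1238×334000 = 41349
  warm the meltwater: 517.48 T
  water cools: 0.706×4180×(T − 23.58) = 2951.1(T − 23.58)
3468.6 T = 69586 − 46180 = 23407
T ≈ 6.75 °C — above 0 °C, consistent with complete melting.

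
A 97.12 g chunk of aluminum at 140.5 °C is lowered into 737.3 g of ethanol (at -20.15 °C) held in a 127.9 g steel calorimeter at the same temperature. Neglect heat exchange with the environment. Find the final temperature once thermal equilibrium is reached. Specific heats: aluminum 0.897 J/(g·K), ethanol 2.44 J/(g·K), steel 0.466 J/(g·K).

Setting the total heat transfer to zero:
97.12·0.897·(T − 140.5) + 737.3·2.44·(T − (-20.15)) + 127.9·0.466·(T − (-20.15)) = 0
87.12(T − 140.5) + 1799(T − (-20.15)) + 59.6(T − (-20.15)) = 0
(87.12 + 1799 + 59.6) T = 87.12·140.5 + 1799·(-20.15) + 59.6·(-20.15)
T = -25211 / 1945.7 = -13 °C

T_f ≈ -13.0 °C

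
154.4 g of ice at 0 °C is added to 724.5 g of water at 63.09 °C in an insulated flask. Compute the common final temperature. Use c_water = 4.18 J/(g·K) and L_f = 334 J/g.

T_f ≈ 38.0 °C

Let T be the final temperature. ΣQ_i = 0:
melt ice: 154.4·334 = 51570
  warm the meltwater: 645.39 T
  water: 3028.4(T − 63.09)
3673.8 T = 191062 − 51570 = 139493
T ≈ 37.97 °C (positive, so assuming full melt was valid).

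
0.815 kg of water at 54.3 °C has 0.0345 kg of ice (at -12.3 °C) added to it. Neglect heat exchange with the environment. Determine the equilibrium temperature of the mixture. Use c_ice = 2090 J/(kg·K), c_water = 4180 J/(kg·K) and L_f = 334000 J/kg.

T_f ≈ 48.6 °C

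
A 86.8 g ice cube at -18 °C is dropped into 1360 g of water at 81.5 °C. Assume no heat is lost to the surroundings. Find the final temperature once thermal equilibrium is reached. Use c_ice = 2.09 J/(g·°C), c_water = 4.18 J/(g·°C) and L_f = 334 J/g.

T_f ≈ 71.3 °C

Taking heat into each body as positive, Σ m c ΔT = 0:
ice -18→0 °C: 86.8·2.09·18 = 3265.4; latent heat to melt: 86.8·334 = 28991; warm the meltwater: 362.82 T; water: 5684.8(T − 81.5)
6047.6 T = 463311 − 32257 = 431055
T ≈ 71.28 °C (positive, so assuming full melt was valid).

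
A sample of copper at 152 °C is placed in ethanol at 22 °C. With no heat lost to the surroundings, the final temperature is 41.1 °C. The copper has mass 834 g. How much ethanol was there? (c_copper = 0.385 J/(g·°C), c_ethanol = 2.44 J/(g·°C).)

Heat lost by the copper = heat gained by the ethanol:
834·0.385·(152 − 41.1) = m·2.44·(41.1 − 22)
46.6 m = 35609  ⇒  m ≈ 764.1 g

m ≈ 764 g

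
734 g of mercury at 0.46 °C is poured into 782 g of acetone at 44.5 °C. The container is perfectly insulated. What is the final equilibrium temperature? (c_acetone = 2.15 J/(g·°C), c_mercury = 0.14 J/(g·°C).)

T_f ≈ 42.0 °C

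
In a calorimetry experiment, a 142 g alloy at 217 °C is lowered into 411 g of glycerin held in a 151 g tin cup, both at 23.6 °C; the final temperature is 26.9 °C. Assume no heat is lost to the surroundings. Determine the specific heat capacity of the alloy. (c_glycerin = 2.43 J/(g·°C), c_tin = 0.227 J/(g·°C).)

Taking heat into each body as positive, Σ m c ΔT = 0:
142×c×(26.9 − 217) + 411×2.43×(26.9 − 23.6) + 151×0.227×(26.9 − 23.6) = 0
-26994 c = -3408.9
c = -3408.9/-26994 ≈ 0.1263 J/(g·°C)

c ≈ 0.126 J/(g·°C)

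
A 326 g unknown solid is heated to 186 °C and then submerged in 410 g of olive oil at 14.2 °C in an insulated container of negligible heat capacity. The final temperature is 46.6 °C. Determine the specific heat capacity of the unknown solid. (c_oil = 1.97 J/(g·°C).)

c ≈ 0.576 J/(g·°C)

m_s c (T_s − T_f) = m_oil c_oil (T_f − T_0):
326·c·(186 − 46.6) = 410·1.97·(46.6 − 14.2)
45444 c = 26169  ⇒  c ≈ 0.5759 J/(g·°C)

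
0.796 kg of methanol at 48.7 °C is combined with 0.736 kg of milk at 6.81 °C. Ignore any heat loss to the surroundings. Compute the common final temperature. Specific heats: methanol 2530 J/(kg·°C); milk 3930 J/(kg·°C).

T_f ≈ 24.0 °C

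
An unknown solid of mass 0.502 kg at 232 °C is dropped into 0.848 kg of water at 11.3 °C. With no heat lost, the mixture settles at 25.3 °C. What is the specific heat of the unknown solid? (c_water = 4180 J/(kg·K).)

Net heat exchanged in the isolated system is zero:
0.502·c·(25.3 − 232) + 0.848·4180·(25.3 − 11.3) = 0
-103.76 c = -49625
c = -49625/-103.76 ≈ 478.3 J/(kg·K)

c ≈ 478 J/(kg·K)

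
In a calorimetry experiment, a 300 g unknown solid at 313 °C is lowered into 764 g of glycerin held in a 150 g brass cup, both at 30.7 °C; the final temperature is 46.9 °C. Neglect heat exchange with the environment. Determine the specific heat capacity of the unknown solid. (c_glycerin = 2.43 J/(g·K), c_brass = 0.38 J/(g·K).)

c ≈ 0.388 J/(g·K)

Let T be the final temperature. ΣQ_i = 0:
300·c·(46.9 − 313) + 764·2.43·(46.9 − 30.7) + 150·0.38·(46.9 − 30.7) = 0
-79830 c = -30999
c = -30999/-79830 ≈ 0.3883 J/(g·K)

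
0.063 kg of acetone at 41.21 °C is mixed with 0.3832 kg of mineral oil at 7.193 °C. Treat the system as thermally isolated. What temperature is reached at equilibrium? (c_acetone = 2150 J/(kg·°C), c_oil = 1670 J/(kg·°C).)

T_f ≈ 13.1 °C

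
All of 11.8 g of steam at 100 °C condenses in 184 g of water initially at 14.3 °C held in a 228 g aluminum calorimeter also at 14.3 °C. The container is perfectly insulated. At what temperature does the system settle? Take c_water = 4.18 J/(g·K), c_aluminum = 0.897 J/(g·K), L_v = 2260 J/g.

T_f ≈ 44.5 °C

Heat gained plus heat lost sum to zero:
condense steam: −11.8×2260 = −26668; condensed water 100 °C→T: 49.32(T − 100); water warms: 184×4.18×(T − 14.3) = 769.12(T − 14.3); aluminum cup: 228×0.897×(T − 14.3) = 204.52(T − 14.3)
1023 T = 26668 + 4932.4 + 13923 = 45523
T ≈ 44.50 °C (< 100 °C, so full condensation is consistent).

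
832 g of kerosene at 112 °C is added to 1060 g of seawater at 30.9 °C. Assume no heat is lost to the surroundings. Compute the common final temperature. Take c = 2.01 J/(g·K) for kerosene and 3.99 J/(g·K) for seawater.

T_f is the heat-capacity-weighted average of the initial temperatures:
T_f = (1672.3*112 + 4229.4*30.9) / (1672.3 + 4229.4)
    = 317988 / 5901.7 ≈ 53.88 °C

T_f ≈ 53.9 °C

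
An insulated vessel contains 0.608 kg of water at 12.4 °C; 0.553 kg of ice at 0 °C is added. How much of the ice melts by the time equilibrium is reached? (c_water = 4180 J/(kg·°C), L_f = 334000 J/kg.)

m_melted ≈ 0.0944 kg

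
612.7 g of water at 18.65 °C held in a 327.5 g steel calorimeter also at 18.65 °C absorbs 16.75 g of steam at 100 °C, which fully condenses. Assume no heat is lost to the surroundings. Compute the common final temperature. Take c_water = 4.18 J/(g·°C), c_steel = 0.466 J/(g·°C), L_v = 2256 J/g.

T_f ≈ 34.3 °C

Taking heat into each body as positive, Σ m c ΔT = 0:
condense steam: −16.75·2256 = −37788
  condensed water 100 °C→T: 70.02(T − 100)
  original water: 2561.1(T − 18.65)
  cup: 152.62(T − 18.65)
2783.7 T = 37788 + 7001.5 + 50611 = 95400
T ≈ 34.27 °C — below 100 °C, confirming all the steam condensed.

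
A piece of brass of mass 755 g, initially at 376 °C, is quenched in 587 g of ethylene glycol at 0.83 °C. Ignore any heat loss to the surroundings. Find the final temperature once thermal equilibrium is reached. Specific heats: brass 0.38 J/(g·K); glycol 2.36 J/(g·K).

T_f ≈ 65.2 °C

Heat gained plus heat lost sum to zero:
755*0.38*(T − 376) + 587*2.36*(T − 0.83) = 0
(286.9 + 1385.3) T = 286.9*376 + 1385.3*0.83
T ≈ 65.20 °C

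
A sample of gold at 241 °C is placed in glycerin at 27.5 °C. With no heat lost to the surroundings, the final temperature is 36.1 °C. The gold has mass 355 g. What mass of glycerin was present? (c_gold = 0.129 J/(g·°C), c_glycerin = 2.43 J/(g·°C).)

m ≈ 449 g

Heat lost by the gold = heat gained by the glycerin:
355·0.129·(241 − 36.1) = m·2.43·(36.1 − 27.5)
20.9 m = 9383.4  ⇒  m ≈ 449 g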